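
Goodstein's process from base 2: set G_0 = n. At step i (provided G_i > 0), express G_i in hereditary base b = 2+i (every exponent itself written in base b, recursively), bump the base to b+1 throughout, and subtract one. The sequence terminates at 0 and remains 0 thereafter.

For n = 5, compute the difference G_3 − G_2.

5 —HB2→ 2^2 + 1 —bump→ 3^3 + 1 = 28 —(−1)→ 27
27 —HB3→ 3^3 —bump→ 4^4 = 256 —(−1)→ 255
255 —HB4→ 3·4^3 + 3·4^2 + 3·4 + 3 —bump→ 3·5^3 + 3·5^2 + 3·5 + 3 = 468 —(−1)→ 467

212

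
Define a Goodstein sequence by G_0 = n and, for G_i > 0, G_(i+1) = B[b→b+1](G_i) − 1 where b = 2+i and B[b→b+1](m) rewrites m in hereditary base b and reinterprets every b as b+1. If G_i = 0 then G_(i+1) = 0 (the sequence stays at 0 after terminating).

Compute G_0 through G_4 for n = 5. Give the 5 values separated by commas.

5, 27, 255, 467, 775

i=0: 5 = 2^2 + 1 (b=2); 2→3: 3^3 + 1 = 28; 28−1 = 27
i=1: 27 = 3^3 (b=3); 3→4: 4^4 = 256; 256−1 = 255
i=2: 255 = 3·4^3 + 3·4^2 + 3·4 + 3 (b=4); 4→5: 3·5^3 + 3·5^2 + 3·5 + 3 = 468; 468−1 = 467
i=3: 467 = 3·5^3 + 3·5^2 + 3·5 + 2 (b=5); 5→6: 3·6^3 + 3·6^2 + 3·6 + 2 = 776; 776−1 = 775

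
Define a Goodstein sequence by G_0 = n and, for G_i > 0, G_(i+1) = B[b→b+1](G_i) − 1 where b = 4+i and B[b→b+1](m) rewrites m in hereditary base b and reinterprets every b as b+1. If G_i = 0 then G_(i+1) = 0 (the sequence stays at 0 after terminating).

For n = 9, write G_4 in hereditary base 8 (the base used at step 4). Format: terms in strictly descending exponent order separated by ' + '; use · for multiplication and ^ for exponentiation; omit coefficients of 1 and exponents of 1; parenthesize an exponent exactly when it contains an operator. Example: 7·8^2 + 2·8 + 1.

8 + 3

base 4: 9 = 2·4 + 1; at 5: 2·5 + 1 = 11; next = 10
base 5: 10 = 2·5; at 6: 2·6 = 12; next = 11
base 6: 11 = 6 + 5; at 7: 7 + 5 = 12; next = 11
base 7: 11 = 7 + 4; at 8: 8 + 4 = 12; next = 11
base 8: 11 = 8 + 3; at 9: 9 + 3 = 12; next = 11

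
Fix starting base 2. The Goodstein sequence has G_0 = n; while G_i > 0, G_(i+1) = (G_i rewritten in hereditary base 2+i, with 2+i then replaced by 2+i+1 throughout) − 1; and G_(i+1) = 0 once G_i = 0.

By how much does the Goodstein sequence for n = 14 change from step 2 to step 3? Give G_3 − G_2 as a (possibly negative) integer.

17469

G_0 = 14. HB_2(14) = 2^(2 + 1) + 2^2 + 2. Bump = 111. G_1 = 110.
G_1 = 110. HB_3(110) = 3^(3 + 1) + 3^3 + 2. Bump = 1282. G_2 = 1281.
G_2 = 1281. HB_4(1281) = 4^(4 + 1) + 4^4 + 1. Bump = 18751. G_3 = 18750.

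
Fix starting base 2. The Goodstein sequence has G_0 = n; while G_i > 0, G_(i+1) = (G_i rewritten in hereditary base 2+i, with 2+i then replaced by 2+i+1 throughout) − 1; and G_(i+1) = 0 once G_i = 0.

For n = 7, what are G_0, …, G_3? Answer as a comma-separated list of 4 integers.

7, 30, 259, 3127

G_0 = 7. HB_2(7) = 2^2 + 2 + 1. Bump = 31. G_1 = 30.
G_1 = 30. HB_3(30) = 3^3 + 3. Bump = 260. G_2 = 259.
G_2 = 259. HB_4(259) = 4^4 + 3. Bump = 3128. G_3 = 3127.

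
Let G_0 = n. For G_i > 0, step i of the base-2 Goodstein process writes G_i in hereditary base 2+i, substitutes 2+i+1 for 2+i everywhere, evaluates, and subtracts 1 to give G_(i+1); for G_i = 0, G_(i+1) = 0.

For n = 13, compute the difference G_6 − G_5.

step 0: 13 = 2^(2 + 1) + 2^2 + 1; sub 3 for 2: 3^(3 + 1) + 3^3 + 1; = 109; G_1 = 109−1 = 108
step 1: 108 = 3^(3 + 1) + 3^3; sub 4 for 3: 4^(4 + 1) + 4^4; = 1280; G_2 = 1280−1 = 1279
step 2: 1279 = 4^(4 + 1) + 3·4^3 + 3·4^2 + 3·4 + 3; sub 5 for 4: 5^(5 + 1) + 3·5^3 + 3·5^2 + 3·5 + 3; = 16093; G_3 = 16093−1 = 16092
step 3: 16092 = 5^(5 + 1) + 3·5^3 + 3·5^2 + 3·5 + 2; sub 6 for 5: 6^(6 + 1) + 3·6^3 + 3·6^2 + 3·6 + 2; = 280712; G_4 = 280712−1 = 280711
step 4: 280711 = 6^(6 + 1) + 3·6^3 + 3·6^2 + 3·6 + 1; sub 7 for 6: 7^(7 + 1) + 3·7^3 + 3·7^2 + 3·7 + 1; = 5765999; G_5 = 5765999−1 = 5765998
step 5: 5765998 = 7^(7 + 1) + 3·7^3 + 3·7^2 + 3·7; sub 8 for 7: 8^(8 + 1) + 3·8^3 + 3·8^2 + 3·8; = 134219480; G_6 = 134219480−1 = 134219479

128453481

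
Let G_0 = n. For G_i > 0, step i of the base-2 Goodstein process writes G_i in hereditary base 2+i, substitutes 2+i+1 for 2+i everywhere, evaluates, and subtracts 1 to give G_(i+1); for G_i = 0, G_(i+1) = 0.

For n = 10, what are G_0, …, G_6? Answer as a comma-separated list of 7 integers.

10, 83, 1025, 15625, 279935, 4215754, 84073323

step 0: 10 = 2^(2 + 1) + 2; sub 3 for 2: 3^(3 + 1) + 3; = 84; G_1 = 84−1 = 83
step 1: 83 = 3^(3 + 1) + 2; sub 4 for 3: 4^(4 + 1) + 2; = 1026; G_2 = 1026−1 = 1025
step 2: 1025 = 4^(4 + 1) + 1; sub 5 for 4: 5^(5 + 1) + 1; = 15626; G_3 = 15626−1 = 15625
step 3: 15625 = 5^(5 + 1); sub 6 for 5: 6^(6 + 1); = 279936; G_4 = 279936−1 = 279935
step 4: 279935 = 5·6^6 + 5·6^5 + 5·6^4 + 5·6^3 + 5·6^2 + 5·6 + 5; sub 7 for 6: 5·7^7 + 5·7^5 + 5·7^4 + 5·7^3 + 5·7^2 + 5·7 + 5; = 4215755; G_5 = 4215755−1 = 4215754
step 5: 4215754 = 5·7^7 + 5·7^5 + 5·7^4 + 5·7^3 + 5·7^2 + 5·7 + 4; sub 8 for 7: 5·8^8 + 5·8^5 + 5·8^4 + 5·8^3 + 5·8^2 + 5·8 + 4; = 84073324; G_6 = 84073324−1 = 84073323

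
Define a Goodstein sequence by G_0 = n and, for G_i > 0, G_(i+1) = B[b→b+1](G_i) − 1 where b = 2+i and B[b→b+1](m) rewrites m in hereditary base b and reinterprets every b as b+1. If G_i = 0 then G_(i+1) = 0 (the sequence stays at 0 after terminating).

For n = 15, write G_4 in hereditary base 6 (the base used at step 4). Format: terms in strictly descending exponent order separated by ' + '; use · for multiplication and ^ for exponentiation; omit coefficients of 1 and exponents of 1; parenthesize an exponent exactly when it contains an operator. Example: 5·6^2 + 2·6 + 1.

base 2: 15 = 2^(2 + 1) + 2^2 + 2 + 1; at 3: 3^(3 + 1) + 3^3 + 3 + 1 = 112; next = 111
base 3: 111 = 3^(3 + 1) + 3^3 + 3; at 4: 4^(4 + 1) + 4^4 + 4 = 1284; next = 1283
base 4: 1283 = 4^(4 + 1) + 4^4 + 3; at 5: 5^(5 + 1) + 5^5 + 3 = 18753; next = 18752
base 5: 18752 = 5^(5 + 1) + 5^5 + 2; at 6: 6^(6 + 1) + 6^6 + 2 = 326594; next = 326593
base 6: 326593 = 6^(6 + 1) + 6^6 + 1; at 7: 7^(7 + 1) + 7^7 + 1 = 6588345; next = 6588344

6^(6 + 1) + 6^6 + 1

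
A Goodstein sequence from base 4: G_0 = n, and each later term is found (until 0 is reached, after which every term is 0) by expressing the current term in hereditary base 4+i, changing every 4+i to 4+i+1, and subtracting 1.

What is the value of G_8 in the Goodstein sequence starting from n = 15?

base 4: 15 = 3·4 + 3; at 5: 3·5 + 3 = 18; next = 17
base 5: 17 = 3·5 + 2; at 6: 3·6 + 2 = 20; next = 19
base 6: 19 = 3·6 + 1; at 7: 3·7 + 1 = 22; next = 21
base 7: 21 = 3·7; at 8: 3·8 = 24; next = 23
base 8: 23 = 2·8 + 7; at 9: 2·9 + 7 = 25; next = 24
base 9: 24 = 2·9 + 6; at 10: 2·10 + 6 = 26; next = 25
base 10: 25 = 2·10 + 5; at 11: 2·11 + 5 = 27; next = 26
base 11: 26 = 2·11 + 4; at 12: 2·12 + 4 = 28; next = 27

27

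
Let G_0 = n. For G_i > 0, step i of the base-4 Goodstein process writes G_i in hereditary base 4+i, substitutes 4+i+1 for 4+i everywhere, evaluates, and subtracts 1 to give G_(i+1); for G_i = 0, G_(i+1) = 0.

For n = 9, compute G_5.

11

G_0=9  [base 4] 2·4 + 1  →[4↦5]→  2·5 + 1 = 11  −1 ⇒ G_1=10
G_1=10  [base 5] 2·5  →[5↦6]→  2·6 = 12  −1 ⇒ G_2=11
G_2=11  [base 6] 6 + 5  →[6↦7]→  7 + 5 = 12  −1 ⇒ G_3=11
G_3=11  [base 7] 7 + 4  →[7↦8]→  8 + 4 = 12  −1 ⇒ G_4=11
G_4=11  [base 8] 8 + 3  →[8↦9]→  9 + 3 = 12  −1 ⇒ G_5=11
G_5=11  [base 9] 9 + 2  →[9↦10]→  10 + 2 = 12  −1 ⇒ G_6=11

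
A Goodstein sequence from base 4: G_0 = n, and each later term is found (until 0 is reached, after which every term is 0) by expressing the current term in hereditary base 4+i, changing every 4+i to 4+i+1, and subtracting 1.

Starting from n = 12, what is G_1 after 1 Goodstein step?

12 —HB4→ 3·4 —bump→ 3·5 = 15 —(−1)→ 14
14 —HB5→ 2·5 + 4 —bump→ 2·6 + 4 = 16 —(−1)→ 15

14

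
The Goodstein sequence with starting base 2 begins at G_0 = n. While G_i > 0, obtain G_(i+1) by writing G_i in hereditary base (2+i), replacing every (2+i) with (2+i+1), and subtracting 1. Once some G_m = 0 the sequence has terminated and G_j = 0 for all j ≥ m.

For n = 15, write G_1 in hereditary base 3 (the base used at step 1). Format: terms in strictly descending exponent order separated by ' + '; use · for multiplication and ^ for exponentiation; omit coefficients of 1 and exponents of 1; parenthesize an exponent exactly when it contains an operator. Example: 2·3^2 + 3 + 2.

3^(3 + 1) + 3^3 + 3

step 0: 15 = 2^(2 + 1) + 2^2 + 2 + 1; sub 3 for 2: 3^(3 + 1) + 3^3 + 3 + 1; = 112; G_1 = 112−1 = 111
step 1: 111 = 3^(3 + 1) + 3^3 + 3; sub 4 for 3: 4^(4 + 1) + 4^4 + 4; = 1284; G_2 = 1284−1 = 1283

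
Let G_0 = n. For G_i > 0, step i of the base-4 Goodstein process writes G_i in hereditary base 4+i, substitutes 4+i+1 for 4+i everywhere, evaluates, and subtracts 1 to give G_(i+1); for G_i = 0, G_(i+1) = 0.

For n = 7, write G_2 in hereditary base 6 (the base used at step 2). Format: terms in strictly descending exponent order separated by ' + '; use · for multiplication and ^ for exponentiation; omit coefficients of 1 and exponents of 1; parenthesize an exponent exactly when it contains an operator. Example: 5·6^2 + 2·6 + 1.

6 + 1

[0] 7 ≡ 4 + 3 (base 4). Lift 5: 8. −1: 7.
[1] 7 ≡ 5 + 2 (base 5). Lift 6: 8. −1: 7.
[2] 7 ≡ 6 + 1 (base 6). Lift 7: 8. −1: 7.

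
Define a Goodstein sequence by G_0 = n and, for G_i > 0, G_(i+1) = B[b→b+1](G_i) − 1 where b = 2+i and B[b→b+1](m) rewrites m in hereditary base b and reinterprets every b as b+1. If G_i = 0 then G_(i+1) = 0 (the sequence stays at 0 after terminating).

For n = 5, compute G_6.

5 —HB2→ 2^2 + 1 —bump→ 3^3 + 1 = 28 —(−1)→ 27
27 —HB3→ 3^3 —bump→ 4^4 = 256 —(−1)→ 255
255 —HB4→ 3·4^3 + 3·4^2 + 3·4 + 3 —bump→ 3·5^3 + 3·5^2 + 3·5 + 3 = 468 —(−1)→ 467
467 —HB5→ 3·5^3 + 3·5^2 + 3·5 + 2 —bump→ 3·6^3 + 3·6^2 + 3·6 + 2 = 776 —(−1)→ 775
775 —HB6→ 3·6^3 + 3·6^2 + 3·6 + 1 —bump→ 3·7^3 + 3·7^2 + 3·7 + 1 = 1198 —(−1)→ 1197
1197 —HB7→ 3·7^3 + 3·7^2 + 3·7 —bump→ 3·8^3 + 3·8^2 + 3·8 = 1752 —(−1)→ 1751
1751 —HB8→ 3·8^3 + 3·8^2 + 2·8 + 7 —bump→ 3·9^3 + 3·9^2 + 2·9 + 7 = 2455 —(−1)→ 2454

1751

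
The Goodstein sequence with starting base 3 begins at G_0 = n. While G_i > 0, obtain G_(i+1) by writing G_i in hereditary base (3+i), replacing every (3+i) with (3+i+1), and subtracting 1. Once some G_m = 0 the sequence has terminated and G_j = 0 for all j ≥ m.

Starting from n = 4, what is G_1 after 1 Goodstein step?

4

G_0=4  [base 3] 3 + 1  →[3↦4]→  4 + 1 = 5  −1 ⇒ G_1=4
G_1=4  [base 4] 4  →[4↦5]→  5 = 5  −1 ⇒ G_2=4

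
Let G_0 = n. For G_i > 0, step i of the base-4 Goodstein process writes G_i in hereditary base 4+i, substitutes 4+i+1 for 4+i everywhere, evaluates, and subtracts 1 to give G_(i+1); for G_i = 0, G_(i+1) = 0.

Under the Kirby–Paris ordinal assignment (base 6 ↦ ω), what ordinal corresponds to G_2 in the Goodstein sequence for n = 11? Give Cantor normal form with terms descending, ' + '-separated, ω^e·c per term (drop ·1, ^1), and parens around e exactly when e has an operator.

11 —HB4→ 2·4 + 3 —bump→ 2·5 + 3 = 13 —(−1)→ 12
12 —HB5→ 2·5 + 2 —bump→ 2·6 + 2 = 14 —(−1)→ 13
13 —HB6→ 2·6 + 1 —bump→ 2·7 + 1 = 15 —(−1)→ 14

ω·2 + 1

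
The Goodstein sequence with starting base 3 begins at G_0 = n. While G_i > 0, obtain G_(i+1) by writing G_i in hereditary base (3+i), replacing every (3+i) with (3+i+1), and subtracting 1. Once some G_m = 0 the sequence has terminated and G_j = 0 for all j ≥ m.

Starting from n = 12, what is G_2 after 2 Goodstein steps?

27

(0) 12|_3 = 3^2 + 3 ↦ 4^2 + 4|_4 = 20 ⇒ 19
(1) 19|_4 = 4^2 + 3 ↦ 5^2 + 3|_5 = 28 ⇒ 27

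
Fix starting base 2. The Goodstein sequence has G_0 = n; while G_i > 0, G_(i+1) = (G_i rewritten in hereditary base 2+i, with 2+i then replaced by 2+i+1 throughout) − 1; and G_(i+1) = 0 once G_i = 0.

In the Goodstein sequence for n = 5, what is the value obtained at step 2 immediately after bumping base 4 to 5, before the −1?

(0) 5|_2 = 2^2 + 1 ↦ 3^3 + 1|_3 = 28 ⇒ 27
(1) 27|_3 = 3^3 ↦ 4^4|_4 = 256 ⇒ 255

468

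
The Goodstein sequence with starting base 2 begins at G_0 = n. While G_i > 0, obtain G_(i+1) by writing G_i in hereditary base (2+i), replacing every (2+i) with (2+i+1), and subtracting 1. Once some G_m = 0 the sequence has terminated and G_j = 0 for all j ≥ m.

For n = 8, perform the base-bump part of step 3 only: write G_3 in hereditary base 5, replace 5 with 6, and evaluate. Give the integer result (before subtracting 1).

(0) 8|_2 = 2^(2 + 1) ↦ 3^(3 + 1)|_3 = 81 ⇒ 80
(1) 80|_3 = 2·3^3 + 2·3^2 + 2·3 + 2 ↦ 2·4^4 + 2·4^2 + 2·4 + 2|_4 = 554 ⇒ 553
(2) 553|_4 = 2·4^4 + 2·4^2 + 2·4 + 1 ↦ 2·5^5 + 2·5^2 + 2·5 + 1|_5 = 6311 ⇒ 6310

93396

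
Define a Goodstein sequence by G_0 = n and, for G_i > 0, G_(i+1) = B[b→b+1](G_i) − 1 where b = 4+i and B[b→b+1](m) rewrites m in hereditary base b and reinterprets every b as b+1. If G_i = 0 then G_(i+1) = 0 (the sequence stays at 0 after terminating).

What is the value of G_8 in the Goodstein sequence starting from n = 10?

step 0: 10 = 2·4 + 2; sub 5 for 4: 2·5 + 2; = 12; G_1 = 12−1 = 11
step 1: 11 = 2·5 + 1; sub 6 for 5: 2·6 + 1; = 13; G_2 = 13−1 = 12
step 2: 12 = 2·6; sub 7 for 6: 2·7; = 14; G_3 = 14−1 = 13
step 3: 13 = 7 + 6; sub 8 for 7: 8 + 6; = 14; G_4 = 14−1 = 13
step 4: 13 = 8 + 5; sub 9 for 8: 9 + 5; = 14; G_5 = 14−1 = 13
step 5: 13 = 9 + 4; sub 10 for 9: 10 + 4; = 14; G_6 = 14−1 = 13
step 6: 13 = 10 + 3; sub 11 for 10: 11 + 3; = 14; G_7 = 14−1 = 13
step 7: 13 = 11 + 2; sub 12 for 11: 12 + 2; = 14; G_8 = 14−1 = 13

13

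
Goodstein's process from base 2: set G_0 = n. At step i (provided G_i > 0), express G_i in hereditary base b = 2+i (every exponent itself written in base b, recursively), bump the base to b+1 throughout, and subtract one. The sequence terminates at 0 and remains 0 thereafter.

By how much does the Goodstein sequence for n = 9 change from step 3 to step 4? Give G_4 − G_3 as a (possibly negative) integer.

130901

step 0: 9 = 2^(2 + 1) + 1; sub 3 for 2: 3^(3 + 1) + 1; = 82; G_1 = 82−1 = 81
step 1: 81 = 3^(3 + 1); sub 4 for 3: 4^(4 + 1); = 1024; G_2 = 1024−1 = 1023
step 2: 1023 = 3·4^4 + 3·4^3 + 3·4^2 + 3·4 + 3; sub 5 for 4: 3·5^5 + 3·5^3 + 3·5^2 + 3·5 + 3; = 9843; G_3 = 9843−1 = 9842
step 3: 9842 = 3·5^5 + 3·5^3 + 3·5^2 + 3·5 + 2; sub 6 for 5: 3·6^6 + 3·6^3 + 3·6^2 + 3·6 + 2; = 140744; G_4 = 140744−1 = 140743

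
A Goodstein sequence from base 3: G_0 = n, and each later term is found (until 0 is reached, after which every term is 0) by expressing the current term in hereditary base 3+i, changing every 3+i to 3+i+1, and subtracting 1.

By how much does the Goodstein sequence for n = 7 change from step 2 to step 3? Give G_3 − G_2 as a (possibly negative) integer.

0

base 3: 7 = 2·3 + 1; at 4: 2·4 + 1 = 9; next = 8
base 4: 8 = 2·4; at 5: 2·5 = 10; next = 9
base 5: 9 = 5 + 4; at 6: 6 + 4 = 10; next = 9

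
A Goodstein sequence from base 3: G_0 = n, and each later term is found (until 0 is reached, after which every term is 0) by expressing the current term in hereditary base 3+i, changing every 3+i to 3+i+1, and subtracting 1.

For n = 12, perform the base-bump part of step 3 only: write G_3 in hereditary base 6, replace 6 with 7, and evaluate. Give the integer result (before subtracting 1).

50

(0) 12|_3 = 3^2 + 3 ↦ 4^2 + 4|_4 = 20 ⇒ 19
(1) 19|_4 = 4^2 + 3 ↦ 5^2 + 3|_5 = 28 ⇒ 27
(2) 27|_5 = 5^2 + 2 ↦ 6^2 + 2|_6 = 38 ⇒ 37
(3) 37|_6 = 6^2 + 1 ↦ 7^2 + 1|_7 = 50 ⇒ 49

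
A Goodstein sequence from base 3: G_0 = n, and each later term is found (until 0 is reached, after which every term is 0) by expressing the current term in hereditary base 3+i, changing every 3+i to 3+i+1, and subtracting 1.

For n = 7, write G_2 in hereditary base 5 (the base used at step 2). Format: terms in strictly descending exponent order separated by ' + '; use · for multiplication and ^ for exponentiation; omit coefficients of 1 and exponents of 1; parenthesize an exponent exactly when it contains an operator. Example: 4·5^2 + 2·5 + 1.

5 + 4

G_0 = 7. HB_3(7) = 2·3 + 1. Bump = 9. G_1 = 8.
G_1 = 8. HB_4(8) = 2·4. Bump = 10. G_2 = 9.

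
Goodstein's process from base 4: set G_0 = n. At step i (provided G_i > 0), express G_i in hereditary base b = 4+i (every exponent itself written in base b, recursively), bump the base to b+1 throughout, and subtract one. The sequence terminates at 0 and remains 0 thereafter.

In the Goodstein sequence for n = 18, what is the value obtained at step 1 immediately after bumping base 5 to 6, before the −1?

37

(0) 18|_4 = 4^2 + 2 ↦ 5^2 + 2|_5 = 27 ⇒ 26
(1) 26|_5 = 5^2 + 1 ↦ 6^2 + 1|_6 = 37 ⇒ 36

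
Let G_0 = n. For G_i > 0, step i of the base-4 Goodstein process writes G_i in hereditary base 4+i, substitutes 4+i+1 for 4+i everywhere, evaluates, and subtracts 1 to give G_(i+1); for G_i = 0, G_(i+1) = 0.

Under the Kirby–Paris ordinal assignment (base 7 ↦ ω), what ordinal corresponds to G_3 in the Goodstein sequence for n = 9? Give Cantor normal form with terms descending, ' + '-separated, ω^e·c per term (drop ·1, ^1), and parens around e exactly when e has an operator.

ω + 4

step 0: 9 = 2·4 + 1; sub 5 for 4: 2·5 + 1; = 11; G_1 = 11−1 = 10
step 1: 10 = 2·5; sub 6 for 5: 2·6; = 12; G_2 = 12−1 = 11
step 2: 11 = 6 + 5; sub 7 for 6: 7 + 5; = 12; G_3 = 12−1 = 11
step 3: 11 = 7 + 4; sub 8 for 7: 8 + 4; = 12; G_4 = 12−1 = 11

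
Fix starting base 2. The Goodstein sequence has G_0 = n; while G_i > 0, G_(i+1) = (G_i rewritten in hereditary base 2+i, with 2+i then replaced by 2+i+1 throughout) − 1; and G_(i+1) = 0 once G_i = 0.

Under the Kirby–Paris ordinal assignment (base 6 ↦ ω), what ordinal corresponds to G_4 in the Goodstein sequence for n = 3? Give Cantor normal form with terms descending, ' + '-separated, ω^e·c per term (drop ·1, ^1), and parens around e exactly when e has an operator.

1

[0] 3 ≡ 2 + 1 (base 2). Lift 3: 4. −1: 3.
[1] 3 ≡ 3 (base 3). Lift 4: 4. −1: 3.
[2] 3 ≡ 3 (base 4). Lift 5: 3. −1: 2.
[3] 2 ≡ 2 (base 5). Lift 6: 2. −1: 1.
[4] 1 ≡ 1 (base 6). Lift 7: 1. −1: 0.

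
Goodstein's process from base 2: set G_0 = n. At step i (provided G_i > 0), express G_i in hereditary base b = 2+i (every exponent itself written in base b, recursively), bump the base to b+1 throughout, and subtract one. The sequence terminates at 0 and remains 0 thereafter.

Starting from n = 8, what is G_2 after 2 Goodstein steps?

553

[0] 8 ≡ 2^(2 + 1) (base 2). Lift 3: 81. −1: 80.
[1] 80 ≡ 2·3^3 + 2·3^2 + 2·3 + 2 (base 3). Lift 4: 554. −1: 553.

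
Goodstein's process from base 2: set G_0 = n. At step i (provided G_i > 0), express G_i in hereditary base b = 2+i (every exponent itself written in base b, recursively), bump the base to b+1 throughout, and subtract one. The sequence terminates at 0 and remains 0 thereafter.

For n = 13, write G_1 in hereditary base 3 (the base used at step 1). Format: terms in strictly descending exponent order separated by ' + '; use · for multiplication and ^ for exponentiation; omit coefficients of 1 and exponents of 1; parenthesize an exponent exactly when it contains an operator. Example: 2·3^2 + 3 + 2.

13 —HB2→ 2^(2 + 1) + 2^2 + 1 —bump→ 3^(3 + 1) + 3^3 + 1 = 109 —(−1)→ 108
108 —HB3→ 3^(3 + 1) + 3^3 —bump→ 4^(4 + 1) + 4^4 = 1280 —(−1)→ 1279

3^(3 + 1) + 3^3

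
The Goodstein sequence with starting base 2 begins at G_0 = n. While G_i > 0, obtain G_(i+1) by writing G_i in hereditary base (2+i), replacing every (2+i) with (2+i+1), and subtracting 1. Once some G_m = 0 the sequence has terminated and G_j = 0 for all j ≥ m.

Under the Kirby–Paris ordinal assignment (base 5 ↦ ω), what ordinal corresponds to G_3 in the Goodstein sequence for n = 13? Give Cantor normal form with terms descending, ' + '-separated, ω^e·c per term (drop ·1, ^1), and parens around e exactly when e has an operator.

13 —HB2→ 2^(2 + 1) + 2^2 + 1 —bump→ 3^(3 + 1) + 3^3 + 1 = 109 —(−1)→ 108
108 —HB3→ 3^(3 + 1) + 3^3 —bump→ 4^(4 + 1) + 4^4 = 1280 —(−1)→ 1279
1279 —HB4→ 4^(4 + 1) + 3·4^3 + 3·4^2 + 3·4 + 3 —bump→ 5^(5 + 1) + 3·5^3 + 3·5^2 + 3·5 + 3 = 16093 —(−1)→ 16092
16092 —HB5→ 5^(5 + 1) + 3·5^3 + 3·5^2 + 3·5 + 2 —bump→ 6^(6 + 1) + 3·6^3 + 3·6^2 + 3·6 + 2 = 280712 —(−1)→ 280711

ω^(ω + 1) + ω^3·3 + ω^2·3 + ω·3 + 2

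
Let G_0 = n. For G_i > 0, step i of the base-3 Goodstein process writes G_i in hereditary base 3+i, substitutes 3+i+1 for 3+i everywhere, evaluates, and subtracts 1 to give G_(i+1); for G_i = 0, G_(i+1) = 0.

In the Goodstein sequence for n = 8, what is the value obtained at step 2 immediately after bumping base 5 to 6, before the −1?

step 0: 8 = 2·3 + 2; sub 4 for 3: 2·4 + 2; = 10; G_1 = 10−1 = 9
step 1: 9 = 2·4 + 1; sub 5 for 4: 2·5 + 1; = 11; G_2 = 11−1 = 10

12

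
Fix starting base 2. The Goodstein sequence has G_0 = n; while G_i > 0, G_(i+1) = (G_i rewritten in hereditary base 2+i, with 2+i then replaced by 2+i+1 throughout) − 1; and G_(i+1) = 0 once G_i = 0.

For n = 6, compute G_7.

base 2: 6 = 2^2 + 2; at 3: 3^3 + 3 = 30; next = 29
base 3: 29 = 3^3 + 2; at 4: 4^4 + 2 = 258; next = 257
base 4: 257 = 4^4 + 1; at 5: 5^5 + 1 = 3126; next = 3125
base 5: 3125 = 5^5; at 6: 6^6 = 46656; next = 46655
base 6: 46655 = 5·6^5 + 5·6^4 + 5·6^3 + 5·6^2 + 5·6 + 5; at 7: 5·7^5 + 5·7^4 + 5·7^3 + 5·7^2 + 5·7 + 5 = 98040; next = 98039
base 7: 98039 = 5·7^5 + 5·7^4 + 5·7^3 + 5·7^2 + 5·7 + 4; at 8: 5·8^5 + 5·8^4 + 5·8^3 + 5·8^2 + 5·8 + 4 = 187244; next = 187243
base 8: 187243 = 5·8^5 + 5·8^4 + 5·8^3 + 5·8^2 + 5·8 + 3; at 9: 5·9^5 + 5·9^4 + 5·9^3 + 5·9^2 + 5·9 + 3 = 332148; next = 332147
base 9: 332147 = 5·9^5 + 5·9^4 + 5·9^3 + 5·9^2 + 5·9 + 2; at 10: 5·10^5 + 5·10^4 + 5·10^3 + 5·10^2 + 5·10 + 2 = 555552; next = 555551

332147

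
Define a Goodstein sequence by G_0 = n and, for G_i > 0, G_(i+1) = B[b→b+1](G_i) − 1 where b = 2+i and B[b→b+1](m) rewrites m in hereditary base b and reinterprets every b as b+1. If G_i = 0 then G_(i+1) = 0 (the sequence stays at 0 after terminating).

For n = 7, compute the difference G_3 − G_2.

G_0=7  [base 2] 2^2 + 2 + 1  →[2↦3]→  3^3 + 3 + 1 = 31  −1 ⇒ G_1=30
G_1=30  [base 3] 3^3 + 3  →[3↦4]→  4^4 + 4 = 260  −1 ⇒ G_2=259
G_2=259  [base 4] 4^4 + 3  →[4↦5]→  5^5 + 3 = 3128  −1 ⇒ G_3=3127

2868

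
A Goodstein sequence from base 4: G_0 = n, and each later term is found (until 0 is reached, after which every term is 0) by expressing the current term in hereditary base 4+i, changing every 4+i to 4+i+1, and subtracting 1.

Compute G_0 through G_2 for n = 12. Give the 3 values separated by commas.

base 4: 12 = 3·4; at 5: 3·5 = 15; next = 14
base 5: 14 = 2·5 + 4; at 6: 2·6 + 4 = 16; next = 15

12, 14, 15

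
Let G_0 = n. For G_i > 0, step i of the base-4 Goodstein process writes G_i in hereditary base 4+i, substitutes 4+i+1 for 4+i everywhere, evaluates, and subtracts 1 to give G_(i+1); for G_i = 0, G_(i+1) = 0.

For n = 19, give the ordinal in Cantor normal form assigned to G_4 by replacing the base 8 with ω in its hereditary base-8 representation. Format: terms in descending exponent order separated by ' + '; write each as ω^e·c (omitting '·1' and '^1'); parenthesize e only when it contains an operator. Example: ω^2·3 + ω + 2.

(0) 19|_4 = 4^2 + 3 ↦ 5^2 + 3|_5 = 28 ⇒ 27
(1) 27|_5 = 5^2 + 2 ↦ 6^2 + 2|_6 = 38 ⇒ 37
(2) 37|_6 = 6^2 + 1 ↦ 7^2 + 1|_7 = 50 ⇒ 49
(3) 49|_7 = 7^2 ↦ 8^2|_8 = 64 ⇒ 63

ω·7 + 7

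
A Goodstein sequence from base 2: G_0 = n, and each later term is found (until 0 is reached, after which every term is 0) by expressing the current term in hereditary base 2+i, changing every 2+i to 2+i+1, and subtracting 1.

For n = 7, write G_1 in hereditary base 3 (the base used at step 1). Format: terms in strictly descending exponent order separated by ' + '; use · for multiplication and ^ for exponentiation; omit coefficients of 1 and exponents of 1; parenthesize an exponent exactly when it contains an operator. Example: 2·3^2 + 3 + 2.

G_0 = 7. HB_2(7) = 2^2 + 2 + 1. Bump = 31. G_1 = 30.
G_1 = 30. HB_3(30) = 3^3 + 3. Bump = 260. G_2 = 259.

3^3 + 3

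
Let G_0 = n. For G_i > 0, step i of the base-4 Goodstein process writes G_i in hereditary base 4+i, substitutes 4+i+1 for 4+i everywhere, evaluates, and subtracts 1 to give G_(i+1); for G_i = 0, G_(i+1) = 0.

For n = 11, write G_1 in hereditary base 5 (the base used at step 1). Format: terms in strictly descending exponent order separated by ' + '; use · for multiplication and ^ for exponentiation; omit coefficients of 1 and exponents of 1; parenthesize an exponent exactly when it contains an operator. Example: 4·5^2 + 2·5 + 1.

2·5 + 2

base 4: 11 = 2·4 + 3; at 5: 2·5 + 3 = 13; next = 12
base 5: 12 = 2·5 + 2; at 6: 2·6 + 2 = 14; next = 13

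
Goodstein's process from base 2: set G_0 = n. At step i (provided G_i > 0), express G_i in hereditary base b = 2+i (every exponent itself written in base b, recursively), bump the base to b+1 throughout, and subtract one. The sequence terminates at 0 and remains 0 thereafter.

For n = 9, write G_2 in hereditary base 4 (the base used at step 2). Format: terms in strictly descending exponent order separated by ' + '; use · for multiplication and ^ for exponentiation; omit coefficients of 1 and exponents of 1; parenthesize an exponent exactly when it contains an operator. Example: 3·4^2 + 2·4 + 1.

3·4^4 + 3·4^3 + 3·4^2 + 3·4 + 3

base 2: 9 = 2^(2 + 1) + 1; at 3: 3^(3 + 1) + 1 = 82; next = 81
base 3: 81 = 3^(3 + 1); at 4: 4^(4 + 1) = 1024; next = 1023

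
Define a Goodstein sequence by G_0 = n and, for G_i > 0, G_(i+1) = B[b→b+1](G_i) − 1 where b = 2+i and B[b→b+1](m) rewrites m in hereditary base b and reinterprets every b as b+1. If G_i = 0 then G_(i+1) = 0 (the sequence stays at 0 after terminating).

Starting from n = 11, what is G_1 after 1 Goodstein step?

G_0 = 11. HB_2(11) = 2^(2 + 1) + 2 + 1. Bump = 85. G_1 = 84.
G_1 = 84. HB_3(84) = 3^(3 + 1) + 3. Bump = 1028. G_2 = 1027.

84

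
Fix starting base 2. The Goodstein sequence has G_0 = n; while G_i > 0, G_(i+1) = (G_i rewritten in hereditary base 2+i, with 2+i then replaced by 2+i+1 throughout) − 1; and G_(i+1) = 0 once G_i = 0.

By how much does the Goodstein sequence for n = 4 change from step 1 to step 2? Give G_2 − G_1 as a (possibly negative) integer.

15

base 2: 4 = 2^2; at 3: 3^3 = 27; next = 26
base 3: 26 = 2·3^2 + 2·3 + 2; at 4: 2·4^2 + 2·4 + 2 = 42; next = 41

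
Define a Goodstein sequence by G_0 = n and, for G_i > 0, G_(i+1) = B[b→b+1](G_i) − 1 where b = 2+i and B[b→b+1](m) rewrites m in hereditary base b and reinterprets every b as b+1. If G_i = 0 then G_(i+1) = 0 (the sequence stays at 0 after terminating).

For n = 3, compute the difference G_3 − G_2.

-1

3 —HB2→ 2 + 1 —bump→ 3 + 1 = 4 —(−1)→ 3
3 —HB3→ 3 —bump→ 4 = 4 —(−1)→ 3
3 —HB4→ 3 —bump→ 3 = 3 —(−1)→ 2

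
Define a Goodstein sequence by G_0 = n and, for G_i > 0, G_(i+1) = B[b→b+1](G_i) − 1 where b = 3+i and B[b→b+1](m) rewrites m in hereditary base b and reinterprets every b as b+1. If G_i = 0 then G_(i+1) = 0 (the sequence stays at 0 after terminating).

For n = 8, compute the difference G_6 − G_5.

i=0: 8 = 2·3 + 2 (b=3); 3→4: 2·4 + 2 = 10; 10−1 = 9
i=1: 9 = 2·4 + 1 (b=4); 4→5: 2·5 + 1 = 11; 11−1 = 10
i=2: 10 = 2·5 (b=5); 5→6: 2·6 = 12; 12−1 = 11
i=3: 11 = 6 + 5 (b=6); 6→7: 7 + 5 = 12; 12−1 = 11
i=4: 11 = 7 + 4 (b=7); 7→8: 8 + 4 = 12; 12−1 = 11
i=5: 11 = 8 + 3 (b=8); 8→9: 9 + 3 = 12; 12−1 = 11

0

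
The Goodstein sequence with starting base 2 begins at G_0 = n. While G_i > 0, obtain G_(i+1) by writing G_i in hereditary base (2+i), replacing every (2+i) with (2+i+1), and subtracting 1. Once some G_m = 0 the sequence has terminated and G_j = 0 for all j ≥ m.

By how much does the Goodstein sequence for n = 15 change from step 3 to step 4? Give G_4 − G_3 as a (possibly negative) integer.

307841

base 2: 15 = 2^(2 + 1) + 2^2 + 2 + 1; at 3: 3^(3 + 1) + 3^3 + 3 + 1 = 112; next = 111
base 3: 111 = 3^(3 + 1) + 3^3 + 3; at 4: 4^(4 + 1) + 4^4 + 4 = 1284; next = 1283
base 4: 1283 = 4^(4 + 1) + 4^4 + 3; at 5: 5^(5 + 1) + 5^5 + 3 = 18753; next = 18752
base 5: 18752 = 5^(5 + 1) + 5^5 + 2; at 6: 6^(6 + 1) + 6^6 + 2 = 326594; next = 326593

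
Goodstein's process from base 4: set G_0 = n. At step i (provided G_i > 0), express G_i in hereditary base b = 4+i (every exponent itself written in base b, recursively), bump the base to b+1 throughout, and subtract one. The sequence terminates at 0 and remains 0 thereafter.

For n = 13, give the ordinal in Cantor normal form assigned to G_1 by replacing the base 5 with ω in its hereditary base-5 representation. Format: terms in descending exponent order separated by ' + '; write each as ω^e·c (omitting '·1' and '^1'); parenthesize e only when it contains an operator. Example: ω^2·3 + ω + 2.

ω·3

i=0: 13 = 3·4 + 1 (b=4); 4→5: 3·5 + 1 = 16; 16−1 = 15
i=1: 15 = 3·5 (b=5); 5→6: 3·6 = 18; 18−1 = 17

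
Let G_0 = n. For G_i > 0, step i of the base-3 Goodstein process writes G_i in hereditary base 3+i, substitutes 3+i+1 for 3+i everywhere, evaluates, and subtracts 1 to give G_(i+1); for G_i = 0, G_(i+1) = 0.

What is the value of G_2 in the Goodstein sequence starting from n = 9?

step 0: 9 = 3^2; sub 4 for 3: 4^2; = 16; G_1 = 16−1 = 15
step 1: 15 = 3·4 + 3; sub 5 for 4: 3·5 + 3; = 18; G_2 = 18−1 = 17
step 2: 17 = 3·5 + 2; sub 6 for 5: 3·6 + 2; = 20; G_3 = 20−1 = 19

17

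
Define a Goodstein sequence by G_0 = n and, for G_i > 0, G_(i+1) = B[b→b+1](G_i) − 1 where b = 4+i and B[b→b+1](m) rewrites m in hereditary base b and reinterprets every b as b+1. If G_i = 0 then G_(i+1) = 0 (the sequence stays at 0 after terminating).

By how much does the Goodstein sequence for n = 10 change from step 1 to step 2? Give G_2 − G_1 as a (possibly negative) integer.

G_0=10  [base 4] 2·4 + 2  →[4↦5]→  2·5 + 2 = 12  −1 ⇒ G_1=11
G_1=11  [base 5] 2·5 + 1  →[5↦6]→  2·6 + 1 = 13  −1 ⇒ G_2=12

1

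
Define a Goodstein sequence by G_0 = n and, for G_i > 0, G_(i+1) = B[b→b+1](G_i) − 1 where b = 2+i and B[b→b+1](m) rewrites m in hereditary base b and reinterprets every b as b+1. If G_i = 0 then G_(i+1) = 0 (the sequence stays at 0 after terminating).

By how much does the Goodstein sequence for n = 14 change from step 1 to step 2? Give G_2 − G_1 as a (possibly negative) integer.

base 2: 14 = 2^(2 + 1) + 2^2 + 2; at 3: 3^(3 + 1) + 3^3 + 3 = 111; next = 110
base 3: 110 = 3^(3 + 1) + 3^3 + 2; at 4: 4^(4 + 1) + 4^4 + 2 = 1282; next = 1281

1171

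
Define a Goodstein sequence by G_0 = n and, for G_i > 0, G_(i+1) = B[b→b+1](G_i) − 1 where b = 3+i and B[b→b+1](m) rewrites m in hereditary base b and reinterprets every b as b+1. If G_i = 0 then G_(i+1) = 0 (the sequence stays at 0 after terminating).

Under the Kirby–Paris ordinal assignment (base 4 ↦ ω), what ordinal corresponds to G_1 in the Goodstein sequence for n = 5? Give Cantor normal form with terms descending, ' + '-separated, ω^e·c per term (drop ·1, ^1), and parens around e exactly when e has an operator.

ω + 1

5 —HB3→ 3 + 2 —bump→ 4 + 2 = 6 —(−1)→ 5
5 —HB4→ 4 + 1 —bump→ 5 + 1 = 6 —(−1)→ 5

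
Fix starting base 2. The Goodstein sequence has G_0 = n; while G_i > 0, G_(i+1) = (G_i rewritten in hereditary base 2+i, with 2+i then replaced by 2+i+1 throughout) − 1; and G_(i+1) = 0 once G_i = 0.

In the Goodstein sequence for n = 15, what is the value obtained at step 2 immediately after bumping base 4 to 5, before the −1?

18753

G_0 = 15. HB_2(15) = 2^(2 + 1) + 2^2 + 2 + 1. Bump = 112. G_1 = 111.
G_1 = 111. HB_3(111) = 3^(3 + 1) + 3^3 + 3. Bump = 1284. G_2 = 1283.
G_2 = 1283. HB_4(1283) = 4^(4 + 1) + 4^4 + 3. Bump = 18753. G_3 = 18752.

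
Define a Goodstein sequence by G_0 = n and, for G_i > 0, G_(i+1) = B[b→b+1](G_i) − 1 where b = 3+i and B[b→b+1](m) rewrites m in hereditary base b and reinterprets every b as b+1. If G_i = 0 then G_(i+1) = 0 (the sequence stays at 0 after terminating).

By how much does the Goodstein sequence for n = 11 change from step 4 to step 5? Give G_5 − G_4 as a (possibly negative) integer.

4

G_0=11  [base 3] 3^2 + 2  →[3↦4]→  4^2 + 2 = 18  −1 ⇒ G_1=17
G_1=17  [base 4] 4^2 + 1  →[4↦5]→  5^2 + 1 = 26  −1 ⇒ G_2=25
G_2=25  [base 5] 5^2  →[5↦6]→  6^2 = 36  −1 ⇒ G_3=35
G_3=35  [base 6] 5·6 + 5  →[6↦7]→  5·7 + 5 = 40  −1 ⇒ G_4=39
G_4=39  [base 7] 5·7 + 4  →[7↦8]→  5·8 + 4 = 44  −1 ⇒ G_5=43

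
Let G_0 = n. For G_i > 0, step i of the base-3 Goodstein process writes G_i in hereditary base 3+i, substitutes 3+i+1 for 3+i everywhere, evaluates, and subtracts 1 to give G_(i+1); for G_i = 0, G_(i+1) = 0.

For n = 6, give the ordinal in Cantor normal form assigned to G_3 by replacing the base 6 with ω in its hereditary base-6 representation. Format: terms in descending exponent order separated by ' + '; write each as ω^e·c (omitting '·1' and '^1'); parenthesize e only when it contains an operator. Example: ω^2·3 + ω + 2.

ω + 1

base 3: 6 = 2·3; at 4: 2·4 = 8; next = 7
base 4: 7 = 4 + 3; at 5: 5 + 3 = 8; next = 7
base 5: 7 = 5 + 2; at 6: 6 + 2 = 8; next = 7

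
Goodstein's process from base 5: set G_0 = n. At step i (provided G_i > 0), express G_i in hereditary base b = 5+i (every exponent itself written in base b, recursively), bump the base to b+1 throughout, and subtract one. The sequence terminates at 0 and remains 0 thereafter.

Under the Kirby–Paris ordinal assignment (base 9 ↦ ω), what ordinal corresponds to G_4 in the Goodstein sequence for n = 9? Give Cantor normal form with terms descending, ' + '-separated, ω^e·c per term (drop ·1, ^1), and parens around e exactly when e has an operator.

ω

G_0=9  [base 5] 5 + 4  →[5↦6]→  6 + 4 = 10  −1 ⇒ G_1=9
G_1=9  [base 6] 6 + 3  →[6↦7]→  7 + 3 = 10  −1 ⇒ G_2=9
G_2=9  [base 7] 7 + 2  →[7↦8]→  8 + 2 = 10  −1 ⇒ G_3=9
G_3=9  [base 8] 8 + 1  →[8↦9]→  9 + 1 = 10  −1 ⇒ G_4=9
G_4=9  [base 9] 9  →[9↦10]→  10 = 10  −1 ⇒ G_5=9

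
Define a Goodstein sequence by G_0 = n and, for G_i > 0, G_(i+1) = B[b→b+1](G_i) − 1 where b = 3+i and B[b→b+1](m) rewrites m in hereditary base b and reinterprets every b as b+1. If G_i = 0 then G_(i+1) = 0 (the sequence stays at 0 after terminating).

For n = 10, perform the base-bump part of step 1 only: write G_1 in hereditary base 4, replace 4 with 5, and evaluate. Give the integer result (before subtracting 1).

[0] 10 ≡ 3^2 + 1 (base 3). Lift 4: 17. −1: 16.
[1] 16 ≡ 4^2 (base 4). Lift 5: 25. −1: 24.

25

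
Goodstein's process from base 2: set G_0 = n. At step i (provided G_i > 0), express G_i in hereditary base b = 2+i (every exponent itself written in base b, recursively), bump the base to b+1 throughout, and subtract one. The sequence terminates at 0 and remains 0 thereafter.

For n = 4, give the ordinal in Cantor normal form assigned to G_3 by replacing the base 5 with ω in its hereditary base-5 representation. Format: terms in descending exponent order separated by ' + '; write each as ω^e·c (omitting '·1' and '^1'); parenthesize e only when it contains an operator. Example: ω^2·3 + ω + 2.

base 2: 4 = 2^2; at 3: 3^3 = 27; next = 26
base 3: 26 = 2·3^2 + 2·3 + 2; at 4: 2·4^2 + 2·4 + 2 = 42; next = 41
base 4: 41 = 2·4^2 + 2·4 + 1; at 5: 2·5^2 + 2·5 + 1 = 61; next = 60
base 5: 60 = 2·5^2 + 2·5; at 6: 2·6^2 + 2·6 = 84; next = 83

ω^2·2 + ω·2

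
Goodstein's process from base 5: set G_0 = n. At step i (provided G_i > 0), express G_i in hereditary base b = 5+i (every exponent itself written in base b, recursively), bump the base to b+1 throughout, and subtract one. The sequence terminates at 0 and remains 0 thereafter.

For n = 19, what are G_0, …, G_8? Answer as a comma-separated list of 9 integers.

19, 21, 23, 25, 27, 29, 30, 31, 32

base 5: 19 = 3·5 + 4; at 6: 3·6 + 4 = 22; next = 21
base 6: 21 = 3·6 + 3; at 7: 3·7 + 3 = 24; next = 23
base 7: 23 = 3·7 + 2; at 8: 3·8 + 2 = 26; next = 25
base 8: 25 = 3·8 + 1; at 9: 3·9 + 1 = 28; next = 27
base 9: 27 = 3·9; at 10: 3·10 = 30; next = 29
base 10: 29 = 2·10 + 9; at 11: 2·11 + 9 = 31; next = 30
base 11: 30 = 2·11 + 8; at 12: 2·12 + 8 = 32; next = 31
base 12: 31 = 2·12 + 7; at 13: 2·13 + 7 = 33; next = 32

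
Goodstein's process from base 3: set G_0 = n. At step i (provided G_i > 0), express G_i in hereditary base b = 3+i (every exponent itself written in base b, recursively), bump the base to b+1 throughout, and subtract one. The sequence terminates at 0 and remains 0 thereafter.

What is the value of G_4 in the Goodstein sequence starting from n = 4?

2

4 —HB3→ 3 + 1 —bump→ 4 + 1 = 5 —(−1)→ 4
4 —HB4→ 4 —bump→ 5 = 5 —(−1)→ 4
4 —HB5→ 4 —bump→ 4 = 4 —(−1)→ 3
3 —HB6→ 3 —bump→ 3 = 3 —(−1)→ 2
2 —HB7→ 2 —bump→ 2 = 2 —(−1)→ 1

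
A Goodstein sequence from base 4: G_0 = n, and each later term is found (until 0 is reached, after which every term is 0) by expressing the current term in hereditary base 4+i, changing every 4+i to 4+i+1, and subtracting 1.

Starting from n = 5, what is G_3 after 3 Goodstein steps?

G_0=5  [base 4] 4 + 1  →[4↦5]→  5 + 1 = 6  −1 ⇒ G_1=5
G_1=5  [base 5] 5  →[5↦6]→  6 = 6  −1 ⇒ G_2=5
G_2=5  [base 6] 5  →[6↦7]→  5 = 5  −1 ⇒ G_3=4
G_3=4  [base 7] 4  →[7↦8]→  4 = 4  −1 ⇒ G_4=3

4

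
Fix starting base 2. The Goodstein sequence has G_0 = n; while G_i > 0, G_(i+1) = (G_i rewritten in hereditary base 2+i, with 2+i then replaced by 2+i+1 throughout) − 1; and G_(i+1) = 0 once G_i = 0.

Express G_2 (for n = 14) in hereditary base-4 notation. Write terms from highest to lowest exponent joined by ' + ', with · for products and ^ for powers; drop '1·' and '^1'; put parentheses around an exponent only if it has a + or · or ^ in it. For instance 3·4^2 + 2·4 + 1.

4^(4 + 1) + 4^4 + 1

base 2: 14 = 2^(2 + 1) + 2^2 + 2; at 3: 3^(3 + 1) + 3^3 + 3 = 111; next = 110
base 3: 110 = 3^(3 + 1) + 3^3 + 2; at 4: 4^(4 + 1) + 4^4 + 2 = 1282; next = 1281
base 4: 1281 = 4^(4 + 1) + 4^4 + 1; at 5: 5^(5 + 1) + 5^5 + 1 = 18751; next = 18750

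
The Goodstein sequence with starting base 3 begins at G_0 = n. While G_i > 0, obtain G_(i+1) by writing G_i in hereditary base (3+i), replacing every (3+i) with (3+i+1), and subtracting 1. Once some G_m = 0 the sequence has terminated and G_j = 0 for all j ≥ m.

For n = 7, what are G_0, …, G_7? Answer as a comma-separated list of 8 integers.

(0) 7|_3 = 2·3 + 1 ↦ 2·4 + 1|_4 = 9 ⇒ 8
(1) 8|_4 = 2·4 ↦ 2·5|_5 = 10 ⇒ 9
(2) 9|_5 = 5 + 4 ↦ 6 + 4|_6 = 10 ⇒ 9
(3) 9|_6 = 6 + 3 ↦ 7 + 3|_7 = 10 ⇒ 9
(4) 9|_7 = 7 + 2 ↦ 8 + 2|_8 = 10 ⇒ 9
(5) 9|_8 = 8 + 1 ↦ 9 + 1|_9 = 10 ⇒ 9
(6) 9|_9 = 9 ↦ 10|_10 = 10 ⇒ 9

7, 8, 9, 9, 9, 9, 9, 9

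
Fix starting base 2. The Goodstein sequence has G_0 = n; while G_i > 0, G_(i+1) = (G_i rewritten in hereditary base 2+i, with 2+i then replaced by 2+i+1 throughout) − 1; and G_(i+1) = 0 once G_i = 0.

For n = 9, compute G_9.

base 2: 9 = 2^(2 + 1) + 1; at 3: 3^(3 + 1) + 1 = 82; next = 81
base 3: 81 = 3^(3 + 1); at 4: 4^(4 + 1) = 1024; next = 1023
base 4: 1023 = 3·4^4 + 3·4^3 + 3·4^2 + 3·4 + 3; at 5: 3·5^5 + 3·5^3 + 3·5^2 + 3·5 + 3 = 9843; next = 9842
base 5: 9842 = 3·5^5 + 3·5^3 + 3·5^2 + 3·5 + 2; at 6: 3·6^6 + 3·6^3 + 3·6^2 + 3·6 + 2 = 140744; next = 140743
base 6: 140743 = 3·6^6 + 3·6^3 + 3·6^2 + 3·6 + 1; at 7: 3·7^7 + 3·7^3 + 3·7^2 + 3·7 + 1 = 2471827; next = 2471826
base 7: 2471826 = 3·7^7 + 3·7^3 + 3·7^2 + 3·7; at 8: 3·8^8 + 3·8^3 + 3·8^2 + 3·8 = 50333400; next = 50333399
base 8: 50333399 = 3·8^8 + 3·8^3 + 3·8^2 + 2·8 + 7; at 9: 3·9^9 + 3·9^3 + 3·9^2 + 2·9 + 7 = 1162263922; next = 1162263921
base 9: 1162263921 = 3·9^9 + 3·9^3 + 3·9^2 + 2·9 + 6; at 10: 3·10^10 + 3·10^3 + 3·10^2 + 2·10 + 6 = 30000003326; next = 30000003325
base 10: 30000003325 = 3·10^10 + 3·10^3 + 3·10^2 + 2·10 + 5; at 11: 3·11^11 + 3·11^3 + 3·11^2 + 2·11 + 5 = 855935016216; next = 855935016215

855935016215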